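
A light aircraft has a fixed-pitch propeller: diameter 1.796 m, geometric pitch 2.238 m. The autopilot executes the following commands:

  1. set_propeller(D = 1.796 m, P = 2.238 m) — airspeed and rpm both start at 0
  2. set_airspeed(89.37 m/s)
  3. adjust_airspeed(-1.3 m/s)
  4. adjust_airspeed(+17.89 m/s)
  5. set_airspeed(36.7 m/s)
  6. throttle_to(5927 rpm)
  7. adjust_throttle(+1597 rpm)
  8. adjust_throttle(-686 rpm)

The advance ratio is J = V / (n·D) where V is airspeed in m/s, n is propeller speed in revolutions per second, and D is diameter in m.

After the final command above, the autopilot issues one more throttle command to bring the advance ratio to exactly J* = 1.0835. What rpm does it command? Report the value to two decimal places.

set_propeller: D = 1.796 m, P = 2.238 m (p = P/D = 1.246102); state ← (V=0, rpm=0)
set_airspeed(89.37): V ← 89.37 m/s
adjust_airspeed(-1.3): V ← 89.37 -1.3 = 88.07 m/s
adjust_airspeed(+17.89): V ← 88.07 +17.89 = 105.96 m/s
set_airspeed(36.7): V ← 36.7 m/s
throttle_to(5927): rpm ← 5927
adjust_throttle(+1597): rpm ← 5927 +1597 = 7524
adjust_throttle(-686): rpm ← 7524 -686 = 6838
final state: V = 36.7 m/s, rpm = 6838 → n = rpm/60 = 113.966667 rev/s
target J* = 1.0835; solve J* = V/(n·D) for n: n = V/(J*·D) = 36.7/(1.0835 × 1.796) = 18.859528 rev/s
rpm = 60·n = 1131.571672

rpm = 1131.57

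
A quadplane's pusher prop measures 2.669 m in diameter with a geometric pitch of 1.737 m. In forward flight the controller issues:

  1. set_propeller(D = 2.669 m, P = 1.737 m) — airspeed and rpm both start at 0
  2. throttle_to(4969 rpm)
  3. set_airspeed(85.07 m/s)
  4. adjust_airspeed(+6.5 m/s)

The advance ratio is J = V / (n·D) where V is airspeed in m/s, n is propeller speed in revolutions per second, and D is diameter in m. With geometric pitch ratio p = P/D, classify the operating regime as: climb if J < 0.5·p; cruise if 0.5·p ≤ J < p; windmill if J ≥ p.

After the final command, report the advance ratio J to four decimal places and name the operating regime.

J = 0.4143, regime = cruise

set_propeller: D = 2.669 m, P = 1.737 m (p = P/D = 0.650806); state ← (V=0, rpm=0)
throttle_to(4969): rpm ← 4969
set_airspeed(85.07): V ← 85.07 m/s
adjust_airspeed(+6.5): V ← 85.07 +6.5 = 91.57 m/s
final state: V = 91.57 m/s, rpm = 4969 → n = rpm/60 = 82.816667 rev/s
J = V / (n·D) = 91.57 / (82.816667 × 2.669) = 0.414273
regime bands: climb J<0.3254 | cruise [0.3254, 0.6508) | windmill J≥0.6508
J = 0.4143 → cruise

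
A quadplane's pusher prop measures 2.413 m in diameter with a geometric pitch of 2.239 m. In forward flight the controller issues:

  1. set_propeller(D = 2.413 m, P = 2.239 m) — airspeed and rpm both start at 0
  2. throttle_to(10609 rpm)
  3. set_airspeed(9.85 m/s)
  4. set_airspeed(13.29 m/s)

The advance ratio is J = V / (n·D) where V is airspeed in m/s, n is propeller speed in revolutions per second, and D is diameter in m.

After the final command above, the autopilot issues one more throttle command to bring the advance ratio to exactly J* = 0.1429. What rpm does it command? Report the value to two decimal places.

rpm = 2312.53

set_propeller: D = 2.413 m, P = 2.239 m (p = P/D = 0.927891); state ← (V=0, rpm=0)
throttle_to(10609): rpm ← 10609
set_airspeed(9.85): V ← 9.85 m/s
set_airspeed(13.29): V ← 13.29 m/s
final state: V = 13.29 m/s, rpm = 10609 → n = rpm/60 = 176.816667 rev/s
target J* = 0.1429; solve J* = V/(n·D) for n: n = V/(J*·D) = 13.29/(0.1429 × 2.413) = 38.542105 rev/s
rpm = 60·n = 2312.526300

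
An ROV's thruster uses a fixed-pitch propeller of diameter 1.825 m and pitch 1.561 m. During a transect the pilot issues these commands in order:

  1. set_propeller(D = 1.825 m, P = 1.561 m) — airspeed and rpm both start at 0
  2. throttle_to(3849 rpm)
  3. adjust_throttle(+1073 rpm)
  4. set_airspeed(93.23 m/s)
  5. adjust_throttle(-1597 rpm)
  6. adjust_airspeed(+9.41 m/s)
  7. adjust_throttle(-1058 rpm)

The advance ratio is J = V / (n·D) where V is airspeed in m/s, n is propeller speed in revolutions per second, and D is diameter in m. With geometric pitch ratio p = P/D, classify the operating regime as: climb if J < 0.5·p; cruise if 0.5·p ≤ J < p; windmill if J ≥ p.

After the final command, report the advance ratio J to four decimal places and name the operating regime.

set_propeller: D = 1.825 m, P = 1.561 m (p = P/D = 0.855342); state ← (V=0, rpm=0)
throttle_to(3849): rpm ← 3849
adjust_throttle(+1073): rpm ← 3849 +1073 = 4922
set_airspeed(93.23): V ← 93.23 m/s
adjust_throttle(-1597): rpm ← 4922 -1597 = 3325
adjust_airspeed(+9.41): V ← 93.23 +9.41 = 102.64 m/s
adjust_throttle(-1058): rpm ← 3325 -1058 = 2267
final state: V = 102.64 m/s, rpm = 2267 → n = rpm/60 = 37.783333 rev/s
J = V / (n·D) = 102.64 / (37.783333 × 1.825) = 1.488516
regime bands: climb J<0.4277 | cruise [0.4277, 0.8553) | windmill J≥0.8553
J = 1.4885 → windmill

J = 1.4885, regime = windmill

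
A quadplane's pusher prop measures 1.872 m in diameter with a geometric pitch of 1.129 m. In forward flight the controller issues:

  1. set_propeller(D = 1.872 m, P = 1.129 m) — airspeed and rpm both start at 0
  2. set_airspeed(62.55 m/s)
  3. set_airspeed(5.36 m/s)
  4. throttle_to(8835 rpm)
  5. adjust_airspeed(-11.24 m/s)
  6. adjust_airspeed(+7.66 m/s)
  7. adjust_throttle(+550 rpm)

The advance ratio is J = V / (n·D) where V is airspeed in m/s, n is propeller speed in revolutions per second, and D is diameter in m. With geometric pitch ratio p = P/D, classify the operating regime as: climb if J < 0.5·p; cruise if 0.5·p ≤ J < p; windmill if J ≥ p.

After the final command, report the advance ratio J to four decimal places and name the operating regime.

J = 0.0061, regime = climb

set_propeller: D = 1.872 m, P = 1.129 m (p = P/D = 0.603098); state ← (V=0, rpm=0)
set_airspeed(62.55): V ← 62.55 m/s
set_airspeed(5.36): V ← 5.36 m/s
throttle_to(8835): rpm ← 8835
adjust_airspeed(-11.24): V ← 5.36 -11.24 = -5.88 m/s
adjust_airspeed(+7.66): V ← -5.88 +7.66 = 1.78 m/s
adjust_throttle(+550): rpm ← 8835 +550 = 9385
final state: V = 1.78 m/s, rpm = 9385 → n = rpm/60 = 156.416667 rev/s
J = V / (n·D) = 1.78 / (156.416667 × 1.872) = 0.006079
regime bands: climb J<0.3015 | cruise [0.3015, 0.6031) | windmill J≥0.6031
J = 0.0061 → climb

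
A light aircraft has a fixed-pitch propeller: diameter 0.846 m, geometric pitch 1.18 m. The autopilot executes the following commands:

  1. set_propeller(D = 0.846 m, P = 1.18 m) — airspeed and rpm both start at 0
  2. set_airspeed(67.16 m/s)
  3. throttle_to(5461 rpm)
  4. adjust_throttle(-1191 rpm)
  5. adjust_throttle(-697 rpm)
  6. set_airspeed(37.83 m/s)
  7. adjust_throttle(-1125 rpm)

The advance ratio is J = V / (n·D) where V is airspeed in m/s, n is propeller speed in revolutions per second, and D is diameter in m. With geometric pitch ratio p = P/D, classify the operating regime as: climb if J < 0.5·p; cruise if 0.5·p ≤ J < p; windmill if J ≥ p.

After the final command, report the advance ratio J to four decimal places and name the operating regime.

J = 1.0960, regime = cruise

set_propeller: D = 0.846 m, P = 1.18 m (p = P/D = 1.394799); state ← (V=0, rpm=0)
set_airspeed(67.16): V ← 67.16 m/s
throttle_to(5461): rpm ← 5461
adjust_throttle(-1191): rpm ← 5461 -1191 = 4270
adjust_throttle(-697): rpm ← 4270 -697 = 3573
set_airspeed(37.83): V ← 37.83 m/s
adjust_throttle(-1125): rpm ← 3573 -1125 = 2448
final state: V = 37.83 m/s, rpm = 2448 → n = rpm/60 = 40.800000 rev/s
J = V / (n·D) = 37.83 / (40.800000 × 0.846) = 1.095988
regime bands: climb J<0.6974 | cruise [0.6974, 1.3948) | windmill J≥1.3948
J = 1.0960 → cruise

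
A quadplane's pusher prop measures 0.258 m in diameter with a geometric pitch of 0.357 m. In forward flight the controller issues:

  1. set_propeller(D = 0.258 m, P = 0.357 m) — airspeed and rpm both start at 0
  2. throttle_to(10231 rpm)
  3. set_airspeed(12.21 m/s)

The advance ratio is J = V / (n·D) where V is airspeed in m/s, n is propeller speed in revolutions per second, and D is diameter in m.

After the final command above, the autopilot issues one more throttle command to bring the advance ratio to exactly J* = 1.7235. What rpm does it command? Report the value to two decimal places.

rpm = 1647.54

set_propeller: D = 0.258 m, P = 0.357 m (p = P/D = 1.383721); state ← (V=0, rpm=0)
throttle_to(10231): rpm ← 10231
set_airspeed(12.21): V ← 12.21 m/s
final state: V = 12.21 m/s, rpm = 10231 → n = rpm/60 = 170.516667 rev/s
target J* = 1.7235; solve J* = V/(n·D) for n: n = V/(J*·D) = 12.21/(1.7235 × 0.258) = 27.458997 rev/s
rpm = 60·n = 1647.539822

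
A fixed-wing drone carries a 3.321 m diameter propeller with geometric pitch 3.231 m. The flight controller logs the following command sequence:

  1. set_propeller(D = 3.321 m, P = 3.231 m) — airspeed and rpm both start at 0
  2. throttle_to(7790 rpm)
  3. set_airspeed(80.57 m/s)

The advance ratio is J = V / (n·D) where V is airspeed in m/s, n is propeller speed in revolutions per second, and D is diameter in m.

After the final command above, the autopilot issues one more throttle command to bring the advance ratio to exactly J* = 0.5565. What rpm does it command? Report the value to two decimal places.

rpm = 2615.72

set_propeller: D = 3.321 m, P = 3.231 m (p = P/D = 0.972900); state ← (V=0, rpm=0)
throttle_to(7790): rpm ← 7790
set_airspeed(80.57): V ← 80.57 m/s
final state: V = 80.57 m/s, rpm = 7790 → n = rpm/60 = 129.833333 rev/s
target J* = 0.5565; solve J* = V/(n·D) for n: n = V/(J*·D) = 80.57/(0.5565 × 3.321) = 43.595265 rev/s
rpm = 60·n = 2615.715885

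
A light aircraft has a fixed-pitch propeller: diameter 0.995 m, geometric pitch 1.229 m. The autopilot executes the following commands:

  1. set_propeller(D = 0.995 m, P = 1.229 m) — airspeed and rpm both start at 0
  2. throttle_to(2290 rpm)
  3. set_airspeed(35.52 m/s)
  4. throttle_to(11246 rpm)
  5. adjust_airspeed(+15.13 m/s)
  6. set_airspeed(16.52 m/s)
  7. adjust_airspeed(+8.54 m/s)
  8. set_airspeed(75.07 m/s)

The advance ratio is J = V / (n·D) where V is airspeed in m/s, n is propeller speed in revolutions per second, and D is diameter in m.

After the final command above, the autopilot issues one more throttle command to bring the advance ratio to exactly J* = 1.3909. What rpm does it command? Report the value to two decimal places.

rpm = 3254.61

set_propeller: D = 0.995 m, P = 1.229 m (p = P/D = 1.235176); state ← (V=0, rpm=0)
throttle_to(2290): rpm ← 2290
set_airspeed(35.52): V ← 35.52 m/s
throttle_to(11246): rpm ← 11246
adjust_airspeed(+15.13): V ← 35.52 +15.13 = 50.65 m/s
set_airspeed(16.52): V ← 16.52 m/s
adjust_airspeed(+8.54): V ← 16.52 +8.54 = 25.06 m/s
set_airspeed(75.07): V ← 75.07 m/s
final state: V = 75.07 m/s, rpm = 11246 → n = rpm/60 = 187.433333 rev/s
target J* = 1.3909; solve J* = V/(n·D) for n: n = V/(J*·D) = 75.07/(1.3909 × 0.995) = 54.243466 rev/s
rpm = 60·n = 3254.607931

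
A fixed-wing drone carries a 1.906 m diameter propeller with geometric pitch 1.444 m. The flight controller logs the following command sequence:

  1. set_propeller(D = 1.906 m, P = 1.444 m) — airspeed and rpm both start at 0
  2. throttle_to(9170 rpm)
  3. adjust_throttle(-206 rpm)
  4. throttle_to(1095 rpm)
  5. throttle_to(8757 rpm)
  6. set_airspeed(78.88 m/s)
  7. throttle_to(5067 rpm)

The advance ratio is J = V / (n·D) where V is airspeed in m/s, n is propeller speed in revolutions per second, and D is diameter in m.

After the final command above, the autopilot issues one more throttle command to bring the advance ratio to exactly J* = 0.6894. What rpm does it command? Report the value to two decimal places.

set_propeller: D = 1.906 m, P = 1.444 m (p = P/D = 0.757608); state ← (V=0, rpm=0)
throttle_to(9170): rpm ← 9170
adjust_throttle(-206): rpm ← 9170 -206 = 8964
throttle_to(1095): rpm ← 1095
throttle_to(8757): rpm ← 8757
set_airspeed(78.88): V ← 78.88 m/s
throttle_to(5067): rpm ← 5067
final state: V = 78.88 m/s, rpm = 5067 → n = rpm/60 = 84.450000 rev/s
target J* = 0.6894; solve J* = V/(n·D) for n: n = V/(J*·D) = 78.88/(0.6894 × 1.906) = 60.030606 rev/s
rpm = 60·n = 3601.836352

rpm = 3601.84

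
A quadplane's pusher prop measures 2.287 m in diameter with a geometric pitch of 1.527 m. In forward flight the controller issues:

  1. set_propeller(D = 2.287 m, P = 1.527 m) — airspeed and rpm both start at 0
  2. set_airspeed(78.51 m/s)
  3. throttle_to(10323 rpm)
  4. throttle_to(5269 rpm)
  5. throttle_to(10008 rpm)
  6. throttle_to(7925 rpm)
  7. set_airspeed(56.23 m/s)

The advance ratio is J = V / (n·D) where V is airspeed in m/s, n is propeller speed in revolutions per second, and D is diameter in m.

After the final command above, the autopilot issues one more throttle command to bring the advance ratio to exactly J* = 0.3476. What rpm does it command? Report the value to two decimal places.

set_propeller: D = 2.287 m, P = 1.527 m (p = P/D = 0.667687); state ← (V=0, rpm=0)
set_airspeed(78.51): V ← 78.51 m/s
throttle_to(10323): rpm ← 10323
throttle_to(5269): rpm ← 5269
throttle_to(10008): rpm ← 10008
throttle_to(7925): rpm ← 7925
set_airspeed(56.23): V ← 56.23 m/s
final state: V = 56.23 m/s, rpm = 7925 → n = rpm/60 = 132.083333 rev/s
target J* = 0.3476; solve J* = V/(n·D) for n: n = V/(J*·D) = 56.23/(0.3476 × 2.287) = 70.733012 rev/s
rpm = 60·n = 4243.980713

rpm = 4243.98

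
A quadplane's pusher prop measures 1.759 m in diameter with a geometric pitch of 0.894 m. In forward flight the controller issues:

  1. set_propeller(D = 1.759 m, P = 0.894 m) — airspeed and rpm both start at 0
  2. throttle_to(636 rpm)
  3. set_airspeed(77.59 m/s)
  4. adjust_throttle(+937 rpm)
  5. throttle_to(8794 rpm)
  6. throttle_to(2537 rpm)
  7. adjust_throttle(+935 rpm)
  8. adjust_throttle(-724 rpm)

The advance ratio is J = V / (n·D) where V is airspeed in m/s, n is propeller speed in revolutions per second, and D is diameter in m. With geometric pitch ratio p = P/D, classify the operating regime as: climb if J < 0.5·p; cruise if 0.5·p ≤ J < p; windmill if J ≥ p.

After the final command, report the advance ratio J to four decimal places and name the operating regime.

set_propeller: D = 1.759 m, P = 0.894 m (p = P/D = 0.508243); state ← (V=0, rpm=0)
throttle_to(636): rpm ← 636
set_airspeed(77.59): V ← 77.59 m/s
adjust_throttle(+937): rpm ← 636 +937 = 1573
throttle_to(8794): rpm ← 8794
throttle_to(2537): rpm ← 2537
adjust_throttle(+935): rpm ← 2537 +935 = 3472
adjust_throttle(-724): rpm ← 3472 -724 = 2748
final state: V = 77.59 m/s, rpm = 2748 → n = rpm/60 = 45.800000 rev/s
J = V / (n·D) = 77.59 / (45.800000 × 1.759) = 0.963107
regime bands: climb J<0.2541 | cruise [0.2541, 0.5082) | windmill J≥0.5082
J = 0.9631 → windmill

J = 0.9631, regime = windmill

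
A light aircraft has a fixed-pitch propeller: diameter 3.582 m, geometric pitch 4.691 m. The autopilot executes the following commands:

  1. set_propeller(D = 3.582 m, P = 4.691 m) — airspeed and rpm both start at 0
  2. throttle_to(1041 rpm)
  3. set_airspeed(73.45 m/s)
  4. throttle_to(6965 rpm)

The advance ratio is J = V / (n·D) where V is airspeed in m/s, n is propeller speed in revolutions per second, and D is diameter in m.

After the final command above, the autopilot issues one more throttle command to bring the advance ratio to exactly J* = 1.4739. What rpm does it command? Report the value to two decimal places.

rpm = 834.74

set_propeller: D = 3.582 m, P = 4.691 m (p = P/D = 1.309604); state ← (V=0, rpm=0)
throttle_to(1041): rpm ← 1041
set_airspeed(73.45): V ← 73.45 m/s
throttle_to(6965): rpm ← 6965
final state: V = 73.45 m/s, rpm = 6965 → n = rpm/60 = 116.083333 rev/s
target J* = 1.4739; solve J* = V/(n·D) for n: n = V/(J*·D) = 73.45/(1.4739 × 3.582) = 13.912276 rev/s
rpm = 60·n = 834.736589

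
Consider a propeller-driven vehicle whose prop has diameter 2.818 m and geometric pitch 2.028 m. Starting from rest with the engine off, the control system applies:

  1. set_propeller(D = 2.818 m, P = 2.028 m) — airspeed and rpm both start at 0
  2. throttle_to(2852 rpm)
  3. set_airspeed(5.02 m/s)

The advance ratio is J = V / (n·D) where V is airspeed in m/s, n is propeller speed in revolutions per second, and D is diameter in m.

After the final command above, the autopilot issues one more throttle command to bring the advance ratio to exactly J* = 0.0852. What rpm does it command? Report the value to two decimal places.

rpm = 1254.51

set_propeller: D = 2.818 m, P = 2.028 m (p = P/D = 0.719659); state ← (V=0, rpm=0)
throttle_to(2852): rpm ← 2852
set_airspeed(5.02): V ← 5.02 m/s
final state: V = 5.02 m/s, rpm = 2852 → n = rpm/60 = 47.533333 rev/s
target J* = 0.0852; solve J* = V/(n·D) for n: n = V/(J*·D) = 5.02/(0.0852 × 2.818) = 20.908512 rev/s
rpm = 60·n = 1254.510741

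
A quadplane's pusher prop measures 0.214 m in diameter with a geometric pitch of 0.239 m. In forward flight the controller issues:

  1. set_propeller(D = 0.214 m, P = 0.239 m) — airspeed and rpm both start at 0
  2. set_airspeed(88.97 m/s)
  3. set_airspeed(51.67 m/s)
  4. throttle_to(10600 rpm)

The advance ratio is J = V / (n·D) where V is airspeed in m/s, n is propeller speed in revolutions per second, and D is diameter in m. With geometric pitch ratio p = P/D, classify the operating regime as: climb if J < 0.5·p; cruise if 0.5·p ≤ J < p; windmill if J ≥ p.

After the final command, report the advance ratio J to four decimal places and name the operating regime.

set_propeller: D = 0.214 m, P = 0.239 m (p = P/D = 1.116822); state ← (V=0, rpm=0)
set_airspeed(88.97): V ← 88.97 m/s
set_airspeed(51.67): V ← 51.67 m/s
throttle_to(10600): rpm ← 10600
final state: V = 51.67 m/s, rpm = 10600 → n = rpm/60 = 176.666667 rev/s
J = V / (n·D) = 51.67 / (176.666667 × 0.214) = 1.366690
regime bands: climb J<0.5584 | cruise [0.5584, 1.1168) | windmill J≥1.1168
J = 1.3667 → windmill

J = 1.3667, regime = windmill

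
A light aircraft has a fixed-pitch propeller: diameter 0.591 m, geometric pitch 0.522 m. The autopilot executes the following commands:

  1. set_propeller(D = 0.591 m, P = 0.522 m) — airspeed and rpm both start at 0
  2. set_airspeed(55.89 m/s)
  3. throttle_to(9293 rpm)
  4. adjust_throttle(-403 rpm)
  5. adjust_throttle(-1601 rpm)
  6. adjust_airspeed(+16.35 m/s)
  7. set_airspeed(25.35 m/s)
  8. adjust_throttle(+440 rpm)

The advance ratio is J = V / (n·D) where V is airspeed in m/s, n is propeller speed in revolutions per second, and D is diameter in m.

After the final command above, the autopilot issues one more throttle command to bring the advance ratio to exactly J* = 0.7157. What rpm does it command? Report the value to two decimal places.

set_propeller: D = 0.591 m, P = 0.522 m (p = P/D = 0.883249); state ← (V=0, rpm=0)
set_airspeed(55.89): V ← 55.89 m/s
throttle_to(9293): rpm ← 9293
adjust_throttle(-403): rpm ← 9293 -403 = 8890
adjust_throttle(-1601): rpm ← 8890 -1601 = 7289
adjust_airspeed(+16.35): V ← 55.89 +16.35 = 72.24 m/s
set_airspeed(25.35): V ← 25.35 m/s
adjust_throttle(+440): rpm ← 7289 +440 = 7729
final state: V = 25.35 m/s, rpm = 7729 → n = rpm/60 = 128.816667 rev/s
target J* = 0.7157; solve J* = V/(n·D) for n: n = V/(J*·D) = 25.35/(0.7157 × 0.591) = 59.932096 rev/s
rpm = 60·n = 3595.925752

rpm = 3595.93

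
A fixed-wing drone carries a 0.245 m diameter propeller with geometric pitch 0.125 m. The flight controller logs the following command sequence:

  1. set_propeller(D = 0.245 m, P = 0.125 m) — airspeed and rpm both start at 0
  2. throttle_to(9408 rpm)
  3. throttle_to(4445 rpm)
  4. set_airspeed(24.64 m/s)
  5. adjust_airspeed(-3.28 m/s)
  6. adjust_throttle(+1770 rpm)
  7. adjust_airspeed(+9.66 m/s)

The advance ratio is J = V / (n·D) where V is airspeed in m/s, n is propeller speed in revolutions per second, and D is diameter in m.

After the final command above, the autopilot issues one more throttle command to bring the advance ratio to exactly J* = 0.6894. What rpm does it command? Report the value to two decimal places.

rpm = 11019.34

set_propeller: D = 0.245 m, P = 0.125 m (p = P/D = 0.510204); state ← (V=0, rpm=0)
throttle_to(9408): rpm ← 9408
throttle_to(4445): rpm ← 4445
set_airspeed(24.64): V ← 24.64 m/s
adjust_airspeed(-3.28): V ← 24.64 -3.28 = 21.36 m/s
adjust_throttle(+1770): rpm ← 4445 +1770 = 6215
adjust_airspeed(+9.66): V ← 21.36 +9.66 = 31.02 m/s
final state: V = 31.02 m/s, rpm = 6215 → n = rpm/60 = 103.583333 rev/s
target J* = 0.6894; solve J* = V/(n·D) for n: n = V/(J*·D) = 31.02/(0.6894 × 0.245) = 183.655708 rev/s
rpm = 60·n = 11019.342463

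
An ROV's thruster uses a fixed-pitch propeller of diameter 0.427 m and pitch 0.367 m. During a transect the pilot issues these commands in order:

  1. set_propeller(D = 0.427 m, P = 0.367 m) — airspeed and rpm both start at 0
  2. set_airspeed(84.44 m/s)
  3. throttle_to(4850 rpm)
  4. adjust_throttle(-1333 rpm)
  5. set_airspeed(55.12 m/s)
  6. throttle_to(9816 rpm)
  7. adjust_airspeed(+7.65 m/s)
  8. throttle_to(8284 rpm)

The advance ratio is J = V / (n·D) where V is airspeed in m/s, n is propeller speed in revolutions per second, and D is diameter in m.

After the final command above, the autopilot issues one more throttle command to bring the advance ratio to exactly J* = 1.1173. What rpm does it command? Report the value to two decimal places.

rpm = 7894.16

set_propeller: D = 0.427 m, P = 0.367 m (p = P/D = 0.859485); state ← (V=0, rpm=0)
set_airspeed(84.44): V ← 84.44 m/s
throttle_to(4850): rpm ← 4850
adjust_throttle(-1333): rpm ← 4850 -1333 = 3517
set_airspeed(55.12): V ← 55.12 m/s
throttle_to(9816): rpm ← 9816
adjust_airspeed(+7.65): V ← 55.12 +7.65 = 62.77 m/s
throttle_to(8284): rpm ← 8284
final state: V = 62.77 m/s, rpm = 8284 → n = rpm/60 = 138.066667 rev/s
target J* = 1.1173; solve J* = V/(n·D) for n: n = V/(J*·D) = 62.77/(1.1173 × 0.427) = 131.569267 rev/s
rpm = 60·n = 7894.156015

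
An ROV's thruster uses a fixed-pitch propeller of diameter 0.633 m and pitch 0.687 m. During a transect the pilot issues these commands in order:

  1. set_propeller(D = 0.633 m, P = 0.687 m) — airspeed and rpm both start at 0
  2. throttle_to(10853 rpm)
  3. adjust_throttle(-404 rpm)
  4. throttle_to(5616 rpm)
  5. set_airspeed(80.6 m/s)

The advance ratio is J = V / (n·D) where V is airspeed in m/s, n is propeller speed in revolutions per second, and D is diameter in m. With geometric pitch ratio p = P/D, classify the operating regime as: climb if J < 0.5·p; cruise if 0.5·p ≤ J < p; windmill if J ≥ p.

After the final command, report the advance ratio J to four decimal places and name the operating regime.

set_propeller: D = 0.633 m, P = 0.687 m (p = P/D = 1.085308); state ← (V=0, rpm=0)
throttle_to(10853): rpm ← 10853
adjust_throttle(-404): rpm ← 10853 -404 = 10449
throttle_to(5616): rpm ← 5616
set_airspeed(80.6): V ← 80.6 m/s
final state: V = 80.6 m/s, rpm = 5616 → n = rpm/60 = 93.600000 rev/s
J = V / (n·D) = 80.6 / (93.600000 × 0.633) = 1.360365
regime bands: climb J<0.5427 | cruise [0.5427, 1.0853) | windmill J≥1.0853
J = 1.3604 → windmill

J = 1.3604, regime = windmill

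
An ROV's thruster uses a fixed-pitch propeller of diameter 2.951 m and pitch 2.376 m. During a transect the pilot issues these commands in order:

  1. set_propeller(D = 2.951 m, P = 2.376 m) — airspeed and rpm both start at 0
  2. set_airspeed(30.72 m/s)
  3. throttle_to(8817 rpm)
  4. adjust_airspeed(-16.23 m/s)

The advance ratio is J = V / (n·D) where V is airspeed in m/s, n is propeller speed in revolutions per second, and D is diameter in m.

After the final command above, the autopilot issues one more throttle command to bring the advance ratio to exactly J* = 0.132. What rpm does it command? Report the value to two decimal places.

rpm = 2231.91

set_propeller: D = 2.951 m, P = 2.376 m (p = P/D = 0.805151); state ← (V=0, rpm=0)
set_airspeed(30.72): V ← 30.72 m/s
throttle_to(8817): rpm ← 8817
adjust_airspeed(-16.23): V ← 30.72 -16.23 = 14.49 m/s
final state: V = 14.49 m/s, rpm = 8817 → n = rpm/60 = 146.950000 rev/s
target J* = 0.132; solve J* = V/(n·D) for n: n = V/(J*·D) = 14.49/(0.132 × 2.951) = 37.198484 rev/s
rpm = 60·n = 2231.909060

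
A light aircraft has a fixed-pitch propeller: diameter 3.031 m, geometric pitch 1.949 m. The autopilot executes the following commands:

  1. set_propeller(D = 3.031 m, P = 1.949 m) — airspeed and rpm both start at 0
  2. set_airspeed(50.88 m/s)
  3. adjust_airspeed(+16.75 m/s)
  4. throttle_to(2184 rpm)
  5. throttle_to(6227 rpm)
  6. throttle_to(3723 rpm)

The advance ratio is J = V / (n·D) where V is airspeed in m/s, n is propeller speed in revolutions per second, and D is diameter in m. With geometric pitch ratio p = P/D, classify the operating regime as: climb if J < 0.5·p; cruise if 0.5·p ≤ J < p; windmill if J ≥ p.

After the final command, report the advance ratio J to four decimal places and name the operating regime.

J = 0.3596, regime = cruise

set_propeller: D = 3.031 m, P = 1.949 m (p = P/D = 0.643022); state ← (V=0, rpm=0)
set_airspeed(50.88): V ← 50.88 m/s
adjust_airspeed(+16.75): V ← 50.88 +16.75 = 67.63 m/s
throttle_to(2184): rpm ← 2184
throttle_to(6227): rpm ← 6227
throttle_to(3723): rpm ← 3723
final state: V = 67.63 m/s, rpm = 3723 → n = rpm/60 = 62.050000 rev/s
J = V / (n·D) = 67.63 / (62.050000 × 3.031) = 0.359593
regime bands: climb J<0.3215 | cruise [0.3215, 0.6430) | windmill J≥0.6430
J = 0.3596 → cruise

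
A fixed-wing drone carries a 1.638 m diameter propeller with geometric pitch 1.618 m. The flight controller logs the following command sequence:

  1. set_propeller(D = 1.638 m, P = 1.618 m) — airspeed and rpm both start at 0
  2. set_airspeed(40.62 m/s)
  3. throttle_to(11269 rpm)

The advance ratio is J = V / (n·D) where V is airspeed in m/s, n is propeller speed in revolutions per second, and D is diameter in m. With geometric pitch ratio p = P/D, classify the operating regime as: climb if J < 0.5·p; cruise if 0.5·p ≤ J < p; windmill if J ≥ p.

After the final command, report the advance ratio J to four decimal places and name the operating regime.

J = 0.1320, regime = climb

set_propeller: D = 1.638 m, P = 1.618 m (p = P/D = 0.987790); state ← (V=0, rpm=0)
set_airspeed(40.62): V ← 40.62 m/s
throttle_to(11269): rpm ← 11269
final state: V = 40.62 m/s, rpm = 11269 → n = rpm/60 = 187.816667 rev/s
J = V / (n·D) = 40.62 / (187.816667 × 1.638) = 0.132036
regime bands: climb J<0.4939 | cruise [0.4939, 0.9878) | windmill J≥0.9878
J = 0.1320 → climb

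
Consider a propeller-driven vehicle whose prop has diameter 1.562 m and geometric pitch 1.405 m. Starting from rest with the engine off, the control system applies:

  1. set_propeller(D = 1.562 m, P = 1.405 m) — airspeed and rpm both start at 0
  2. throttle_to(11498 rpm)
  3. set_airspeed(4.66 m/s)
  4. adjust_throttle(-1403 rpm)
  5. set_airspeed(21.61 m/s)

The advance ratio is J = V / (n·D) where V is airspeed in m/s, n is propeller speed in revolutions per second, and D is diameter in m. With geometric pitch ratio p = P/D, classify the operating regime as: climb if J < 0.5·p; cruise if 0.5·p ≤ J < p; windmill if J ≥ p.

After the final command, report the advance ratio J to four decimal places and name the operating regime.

set_propeller: D = 1.562 m, P = 1.405 m (p = P/D = 0.899488); state ← (V=0, rpm=0)
throttle_to(11498): rpm ← 11498
set_airspeed(4.66): V ← 4.66 m/s
adjust_throttle(-1403): rpm ← 11498 -1403 = 10095
set_airspeed(21.61): V ← 21.61 m/s
final state: V = 21.61 m/s, rpm = 10095 → n = rpm/60 = 168.250000 rev/s
J = V / (n·D) = 21.61 / (168.250000 × 1.562) = 0.082228
regime bands: climb J<0.4497 | cruise [0.4497, 0.8995) | windmill J≥0.8995
J = 0.0822 → climb

J = 0.0822, regime = climb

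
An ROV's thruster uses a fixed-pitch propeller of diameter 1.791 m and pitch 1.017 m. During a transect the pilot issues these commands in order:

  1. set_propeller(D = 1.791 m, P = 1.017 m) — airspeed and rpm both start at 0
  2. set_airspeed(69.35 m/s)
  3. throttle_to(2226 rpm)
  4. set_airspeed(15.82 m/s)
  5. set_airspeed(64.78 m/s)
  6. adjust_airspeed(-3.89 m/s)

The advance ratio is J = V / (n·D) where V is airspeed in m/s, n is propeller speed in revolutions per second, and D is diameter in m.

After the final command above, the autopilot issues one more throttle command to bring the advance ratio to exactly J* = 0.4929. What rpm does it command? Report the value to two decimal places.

set_propeller: D = 1.791 m, P = 1.017 m (p = P/D = 0.567839); state ← (V=0, rpm=0)
set_airspeed(69.35): V ← 69.35 m/s
throttle_to(2226): rpm ← 2226
set_airspeed(15.82): V ← 15.82 m/s
set_airspeed(64.78): V ← 64.78 m/s
adjust_airspeed(-3.89): V ← 64.78 -3.89 = 60.89 m/s
final state: V = 60.89 m/s, rpm = 2226 → n = rpm/60 = 37.100000 rev/s
target J* = 0.4929; solve J* = V/(n·D) for n: n = V/(J*·D) = 60.89/(0.4929 × 1.791) = 68.974978 rev/s
rpm = 60·n = 4138.498674

rpm = 4138.50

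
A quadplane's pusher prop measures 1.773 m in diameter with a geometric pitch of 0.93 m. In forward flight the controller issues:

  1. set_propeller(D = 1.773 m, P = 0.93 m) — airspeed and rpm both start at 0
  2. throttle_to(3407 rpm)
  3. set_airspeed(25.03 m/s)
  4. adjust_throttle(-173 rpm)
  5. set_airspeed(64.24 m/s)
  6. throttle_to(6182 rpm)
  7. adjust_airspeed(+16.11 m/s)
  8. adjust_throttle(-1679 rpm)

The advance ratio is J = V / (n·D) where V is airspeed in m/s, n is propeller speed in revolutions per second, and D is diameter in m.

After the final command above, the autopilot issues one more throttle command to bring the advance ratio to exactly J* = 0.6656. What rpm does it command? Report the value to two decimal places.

set_propeller: D = 1.773 m, P = 0.93 m (p = P/D = 0.524535); state ← (V=0, rpm=0)
throttle_to(3407): rpm ← 3407
set_airspeed(25.03): V ← 25.03 m/s
adjust_throttle(-173): rpm ← 3407 -173 = 3234
set_airspeed(64.24): V ← 64.24 m/s
throttle_to(6182): rpm ← 6182
adjust_airspeed(+16.11): V ← 64.24 +16.11 = 80.35 m/s
adjust_throttle(-1679): rpm ← 6182 -1679 = 4503
final state: V = 80.35 m/s, rpm = 4503 → n = rpm/60 = 75.050000 rev/s
target J* = 0.6656; solve J* = V/(n·D) for n: n = V/(J*·D) = 80.35/(0.6656 × 1.773) = 68.086942 rev/s
rpm = 60·n = 4085.216550

rpm = 4085.22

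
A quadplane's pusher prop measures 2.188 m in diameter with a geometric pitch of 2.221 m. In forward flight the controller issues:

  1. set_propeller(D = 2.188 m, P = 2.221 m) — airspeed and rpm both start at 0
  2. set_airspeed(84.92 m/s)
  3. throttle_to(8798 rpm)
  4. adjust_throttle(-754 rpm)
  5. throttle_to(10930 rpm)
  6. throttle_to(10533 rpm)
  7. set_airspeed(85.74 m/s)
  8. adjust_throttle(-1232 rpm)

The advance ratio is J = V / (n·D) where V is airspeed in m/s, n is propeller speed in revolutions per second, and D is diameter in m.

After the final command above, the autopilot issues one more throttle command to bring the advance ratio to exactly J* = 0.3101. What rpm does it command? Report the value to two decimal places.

set_propeller: D = 2.188 m, P = 2.221 m (p = P/D = 1.015082); state ← (V=0, rpm=0)
set_airspeed(84.92): V ← 84.92 m/s
throttle_to(8798): rpm ← 8798
adjust_throttle(-754): rpm ← 8798 -754 = 8044
throttle_to(10930): rpm ← 10930
throttle_to(10533): rpm ← 10533
set_airspeed(85.74): V ← 85.74 m/s
adjust_throttle(-1232): rpm ← 10533 -1232 = 9301
final state: V = 85.74 m/s, rpm = 9301 → n = rpm/60 = 155.016667 rev/s
target J* = 0.3101; solve J* = V/(n·D) for n: n = V/(J*·D) = 85.74/(0.3101 × 2.188) = 126.367209 rev/s
rpm = 60·n = 7582.032570

rpm = 7582.03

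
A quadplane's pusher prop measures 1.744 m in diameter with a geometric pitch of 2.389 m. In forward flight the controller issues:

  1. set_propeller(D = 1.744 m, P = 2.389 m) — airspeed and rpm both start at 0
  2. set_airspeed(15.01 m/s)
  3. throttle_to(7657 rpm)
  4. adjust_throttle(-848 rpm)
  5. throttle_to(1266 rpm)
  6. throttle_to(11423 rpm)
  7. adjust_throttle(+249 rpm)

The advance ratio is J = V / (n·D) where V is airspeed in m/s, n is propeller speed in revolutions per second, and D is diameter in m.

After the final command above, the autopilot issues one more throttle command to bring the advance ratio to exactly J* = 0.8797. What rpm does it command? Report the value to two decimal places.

set_propeller: D = 1.744 m, P = 2.389 m (p = P/D = 1.369839); state ← (V=0, rpm=0)
set_airspeed(15.01): V ← 15.01 m/s
throttle_to(7657): rpm ← 7657
adjust_throttle(-848): rpm ← 7657 -848 = 6809
throttle_to(1266): rpm ← 1266
throttle_to(11423): rpm ← 11423
adjust_throttle(+249): rpm ← 11423 +249 = 11672
final state: V = 15.01 m/s, rpm = 11672 → n = rpm/60 = 194.533333 rev/s
target J* = 0.8797; solve J* = V/(n·D) for n: n = V/(J*·D) = 15.01/(0.8797 × 1.744) = 9.783621 rev/s
rpm = 60·n = 587.017259

rpm = 587.02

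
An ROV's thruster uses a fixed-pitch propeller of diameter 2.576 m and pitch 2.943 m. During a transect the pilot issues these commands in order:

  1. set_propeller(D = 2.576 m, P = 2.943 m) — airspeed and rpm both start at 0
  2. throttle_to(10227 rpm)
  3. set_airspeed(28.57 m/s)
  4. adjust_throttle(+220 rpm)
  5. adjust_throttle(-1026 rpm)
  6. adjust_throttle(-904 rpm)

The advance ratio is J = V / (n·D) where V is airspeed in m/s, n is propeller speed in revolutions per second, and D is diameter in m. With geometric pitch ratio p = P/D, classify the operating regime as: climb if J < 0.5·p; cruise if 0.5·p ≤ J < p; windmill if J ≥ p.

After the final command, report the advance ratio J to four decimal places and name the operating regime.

J = 0.0781, regime = climb

set_propeller: D = 2.576 m, P = 2.943 m (p = P/D = 1.142469); state ← (V=0, rpm=0)
throttle_to(10227): rpm ← 10227
set_airspeed(28.57): V ← 28.57 m/s
adjust_throttle(+220): rpm ← 10227 +220 = 10447
adjust_throttle(-1026): rpm ← 10447 -1026 = 9421
adjust_throttle(-904): rpm ← 9421 -904 = 8517
final state: V = 28.57 m/s, rpm = 8517 → n = rpm/60 = 141.950000 rev/s
J = V / (n·D) = 28.57 / (141.950000 × 2.576) = 0.078132
regime bands: climb J<0.5712 | cruise [0.5712, 1.1425) | windmill J≥1.1425
J = 0.0781 → climb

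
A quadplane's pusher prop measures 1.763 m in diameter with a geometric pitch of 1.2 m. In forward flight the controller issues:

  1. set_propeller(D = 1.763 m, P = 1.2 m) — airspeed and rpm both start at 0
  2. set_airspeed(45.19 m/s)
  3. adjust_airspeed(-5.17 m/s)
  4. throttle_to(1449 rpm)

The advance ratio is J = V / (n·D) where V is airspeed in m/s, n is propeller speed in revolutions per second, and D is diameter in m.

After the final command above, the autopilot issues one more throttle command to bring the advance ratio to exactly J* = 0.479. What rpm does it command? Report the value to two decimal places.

set_propeller: D = 1.763 m, P = 1.2 m (p = P/D = 0.680658); state ← (V=0, rpm=0)
set_airspeed(45.19): V ← 45.19 m/s
adjust_airspeed(-5.17): V ← 45.19 -5.17 = 40.02 m/s
throttle_to(1449): rpm ← 1449
final state: V = 40.02 m/s, rpm = 1449 → n = rpm/60 = 24.150000 rev/s
target J* = 0.479; solve J* = V/(n·D) for n: n = V/(J*·D) = 40.02/(0.479 × 1.763) = 47.390278 rev/s
rpm = 60·n = 2843.416695

rpm = 2843.42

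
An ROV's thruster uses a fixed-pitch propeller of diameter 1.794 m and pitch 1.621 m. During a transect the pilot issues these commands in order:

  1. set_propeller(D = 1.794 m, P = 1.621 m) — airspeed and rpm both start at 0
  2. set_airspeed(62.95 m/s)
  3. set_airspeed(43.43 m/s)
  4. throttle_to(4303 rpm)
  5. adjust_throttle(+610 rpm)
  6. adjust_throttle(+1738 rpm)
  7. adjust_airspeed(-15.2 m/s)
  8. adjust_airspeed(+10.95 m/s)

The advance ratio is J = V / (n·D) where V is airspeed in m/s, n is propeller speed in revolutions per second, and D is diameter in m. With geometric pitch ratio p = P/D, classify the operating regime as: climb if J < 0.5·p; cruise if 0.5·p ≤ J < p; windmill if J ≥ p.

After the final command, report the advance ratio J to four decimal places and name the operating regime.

J = 0.1970, regime = climb

set_propeller: D = 1.794 m, P = 1.621 m (p = P/D = 0.903567); state ← (V=0, rpm=0)
set_airspeed(62.95): V ← 62.95 m/s
set_airspeed(43.43): V ← 43.43 m/s
throttle_to(4303): rpm ← 4303
adjust_throttle(+610): rpm ← 4303 +610 = 4913
adjust_throttle(+1738): rpm ← 4913 +1738 = 6651
adjust_airspeed(-15.2): V ← 43.43 -15.2 = 28.23 m/s
adjust_airspeed(+10.95): V ← 28.23 +10.95 = 39.18 m/s
final state: V = 39.18 m/s, rpm = 6651 → n = rpm/60 = 110.850000 rev/s
J = V / (n·D) = 39.18 / (110.850000 × 1.794) = 0.197018
regime bands: climb J<0.4518 | cruise [0.4518, 0.9036) | windmill J≥0.9036
J = 0.1970 → climb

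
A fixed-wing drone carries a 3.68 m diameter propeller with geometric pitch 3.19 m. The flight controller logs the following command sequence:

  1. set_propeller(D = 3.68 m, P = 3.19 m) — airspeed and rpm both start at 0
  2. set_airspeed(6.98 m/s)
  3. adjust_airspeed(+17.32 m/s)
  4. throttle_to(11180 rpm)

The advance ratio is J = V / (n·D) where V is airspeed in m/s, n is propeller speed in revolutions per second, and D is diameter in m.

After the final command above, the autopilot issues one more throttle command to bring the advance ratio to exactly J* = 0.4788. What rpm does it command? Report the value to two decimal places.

set_propeller: D = 3.68 m, P = 3.19 m (p = P/D = 0.866848); state ← (V=0, rpm=0)
set_airspeed(6.98): V ← 6.98 m/s
adjust_airspeed(+17.32): V ← 6.98 +17.32 = 24.3 m/s
throttle_to(11180): rpm ← 11180
final state: V = 24.3 m/s, rpm = 11180 → n = rpm/60 = 186.333333 rev/s
target J* = 0.4788; solve J* = V/(n·D) for n: n = V/(J*·D) = 24.3/(0.4788 × 3.68) = 13.791272 rev/s
rpm = 60·n = 827.476299

rpm = 827.48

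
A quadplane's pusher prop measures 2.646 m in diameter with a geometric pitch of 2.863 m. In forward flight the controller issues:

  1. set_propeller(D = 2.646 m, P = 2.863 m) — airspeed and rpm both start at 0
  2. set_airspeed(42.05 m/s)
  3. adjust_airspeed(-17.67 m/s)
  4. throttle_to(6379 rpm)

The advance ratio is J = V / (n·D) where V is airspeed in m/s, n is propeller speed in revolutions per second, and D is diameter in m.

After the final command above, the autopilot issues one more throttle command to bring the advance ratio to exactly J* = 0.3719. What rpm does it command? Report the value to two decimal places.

rpm = 1486.51

set_propeller: D = 2.646 m, P = 2.863 m (p = P/D = 1.082011); state ← (V=0, rpm=0)
set_airspeed(42.05): V ← 42.05 m/s
adjust_airspeed(-17.67): V ← 42.05 -17.67 = 24.38 m/s
throttle_to(6379): rpm ← 6379
final state: V = 24.38 m/s, rpm = 6379 → n = rpm/60 = 106.316667 rev/s
target J* = 0.3719; solve J* = V/(n·D) for n: n = V/(J*·D) = 24.38/(0.3719 × 2.646) = 24.775229 rev/s
rpm = 60·n = 1486.513759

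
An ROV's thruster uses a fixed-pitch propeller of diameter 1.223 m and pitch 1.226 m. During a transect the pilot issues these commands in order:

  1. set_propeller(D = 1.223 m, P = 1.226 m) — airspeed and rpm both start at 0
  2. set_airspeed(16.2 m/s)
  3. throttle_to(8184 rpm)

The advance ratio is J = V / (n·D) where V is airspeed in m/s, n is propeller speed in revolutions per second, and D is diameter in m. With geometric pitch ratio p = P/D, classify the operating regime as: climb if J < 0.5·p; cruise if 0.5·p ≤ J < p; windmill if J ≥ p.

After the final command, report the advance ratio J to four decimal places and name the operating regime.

set_propeller: D = 1.223 m, P = 1.226 m (p = P/D = 1.002453); state ← (V=0, rpm=0)
set_airspeed(16.2): V ← 16.2 m/s
throttle_to(8184): rpm ← 8184
final state: V = 16.2 m/s, rpm = 8184 → n = rpm/60 = 136.400000 rev/s
J = V / (n·D) = 16.2 / (136.400000 × 1.223) = 0.097112
regime bands: climb J<0.5012 | cruise [0.5012, 1.0025) | windmill J≥1.0025
J = 0.0971 → climb

J = 0.0971, regime = climb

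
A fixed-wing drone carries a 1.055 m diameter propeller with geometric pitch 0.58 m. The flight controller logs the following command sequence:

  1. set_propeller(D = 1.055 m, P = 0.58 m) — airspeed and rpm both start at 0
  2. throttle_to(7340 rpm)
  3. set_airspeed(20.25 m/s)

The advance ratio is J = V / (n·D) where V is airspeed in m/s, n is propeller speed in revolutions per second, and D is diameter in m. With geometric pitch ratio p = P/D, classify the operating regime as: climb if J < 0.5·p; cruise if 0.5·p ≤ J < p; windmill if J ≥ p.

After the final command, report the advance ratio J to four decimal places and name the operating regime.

J = 0.1569, regime = climb

set_propeller: D = 1.055 m, P = 0.58 m (p = P/D = 0.549763); state ← (V=0, rpm=0)
throttle_to(7340): rpm ← 7340
set_airspeed(20.25): V ← 20.25 m/s
final state: V = 20.25 m/s, rpm = 7340 → n = rpm/60 = 122.333333 rev/s
J = V / (n·D) = 20.25 / (122.333333 × 1.055) = 0.156902
regime bands: climb J<0.2749 | cruise [0.2749, 0.5498) | windmill J≥0.5498
J = 0.1569 → climb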